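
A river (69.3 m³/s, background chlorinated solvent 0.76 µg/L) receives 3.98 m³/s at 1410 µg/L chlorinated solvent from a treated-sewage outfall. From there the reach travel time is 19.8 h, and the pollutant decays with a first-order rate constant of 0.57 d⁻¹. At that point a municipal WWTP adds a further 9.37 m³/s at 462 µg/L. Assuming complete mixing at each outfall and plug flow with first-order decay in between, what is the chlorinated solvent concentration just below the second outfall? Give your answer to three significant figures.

95.2 µg/L

Conservation of mass: C = (69.30·0.7600 + 3.980·1410) / 73.28 = 5664/73.28 = 77.30 µg/L; combined flow 73.28 m³/s.
After decay, C = 77.30 × e^(−kt) = 77.30 × 0.6248 = 48.30 µg/L.
At the second outfall, C = (73.28·48.30 + 9.370·462.0) / (73.28 + 9.370) = 95.20 µg/L.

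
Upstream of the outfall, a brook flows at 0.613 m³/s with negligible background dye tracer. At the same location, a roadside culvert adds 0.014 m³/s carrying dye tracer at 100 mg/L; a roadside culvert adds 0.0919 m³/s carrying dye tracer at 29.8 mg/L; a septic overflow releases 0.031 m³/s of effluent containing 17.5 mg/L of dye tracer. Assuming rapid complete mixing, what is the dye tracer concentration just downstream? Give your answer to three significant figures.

6.24 mg/L

Mass balance: C = (0.6130·0 + 0.01400·100.0 + 0.09190·29.80 + 0.03100·17.50) / 0.7499 = 4.681/0.7499 = 6.242 mg/L.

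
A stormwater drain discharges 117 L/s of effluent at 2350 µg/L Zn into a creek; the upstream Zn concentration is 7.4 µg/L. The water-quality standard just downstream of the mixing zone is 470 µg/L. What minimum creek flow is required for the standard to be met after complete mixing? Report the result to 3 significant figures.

Set C_mix = 470: (Q·7.400 + 117.0·2350) / (Q + 117.0) = 470
→ Q = 117.0·(2350 − 470)/(470 − 7.400) = 475.5 L/s.

475 L/s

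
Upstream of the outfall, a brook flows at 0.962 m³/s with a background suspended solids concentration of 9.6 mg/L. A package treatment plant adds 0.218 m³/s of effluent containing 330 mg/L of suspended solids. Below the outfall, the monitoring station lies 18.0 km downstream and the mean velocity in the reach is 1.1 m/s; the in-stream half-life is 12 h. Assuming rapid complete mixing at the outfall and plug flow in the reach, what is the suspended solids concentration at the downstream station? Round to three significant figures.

Conservation of mass: C = (0.9620·9.600 + 0.2180·330.0) / 1.180 = 81.18/1.180 = 68.79 mg/L.
Travel time t = 18.0·1000 / 1.1 = 16360 s = 4.545 h.
Half-life 12 h → k = ln 2 / 12 = 0.05776 h⁻¹ = 1.386 d⁻¹.
Decay over the reach: 68.79·exp(−kt) = 68.79·0.7691 = 52.91 mg/L.

52.9 mg/L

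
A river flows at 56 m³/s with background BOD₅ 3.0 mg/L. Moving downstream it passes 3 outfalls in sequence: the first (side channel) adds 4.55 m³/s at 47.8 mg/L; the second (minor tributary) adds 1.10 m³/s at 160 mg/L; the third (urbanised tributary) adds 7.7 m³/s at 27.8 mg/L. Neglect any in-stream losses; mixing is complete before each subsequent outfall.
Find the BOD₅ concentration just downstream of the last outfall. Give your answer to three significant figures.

Outfall 1: combined Q = 60.55 m³/s; C = (56.00·3.000 + 4.550·47.80)/60.55 = 6.366 mg/L.
Outfall 2: combined Q = 61.65 m³/s; C = (60.55·6.366 + 1.100·160.0)/61.65 = 9.108 mg/L.
Outfall 3: combined Q = 69.35 m³/s; C = (61.65·9.108 + 7.700·27.80)/69.35 = 11.18 mg/L.

11.2 mg/L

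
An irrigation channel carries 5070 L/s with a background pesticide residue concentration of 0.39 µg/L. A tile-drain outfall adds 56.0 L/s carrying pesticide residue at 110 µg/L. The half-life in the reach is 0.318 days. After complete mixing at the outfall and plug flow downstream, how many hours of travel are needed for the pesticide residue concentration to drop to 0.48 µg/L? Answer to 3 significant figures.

Mass balance: C = (5070·0.3900 + 56.00·110.0) / 5126 = 8137/5126 = 1.587 µg/L.
Half-life 0.318 d → k = ln 2 / 0.318 = 2.180 d⁻¹.
1.587·exp(−k·t) = 0.48 → t = ln(1.587/0.48)/k = 47410 s = 13.17 h.

13.2 h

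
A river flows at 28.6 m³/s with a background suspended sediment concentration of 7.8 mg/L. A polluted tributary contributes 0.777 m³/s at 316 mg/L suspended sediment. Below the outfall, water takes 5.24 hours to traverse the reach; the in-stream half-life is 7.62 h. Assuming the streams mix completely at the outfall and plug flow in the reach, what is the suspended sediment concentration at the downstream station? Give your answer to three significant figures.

9.90 mg/L

Conservation of mass: C = (28.60·7.800 + 0.7770·316.0) / 29.38 = 468.6/29.38 = 15.95 mg/L.
Half-life 7.62 h → k = ln 2 / 7.62 = 0.09096 h⁻¹ = 2.183 d⁻¹.
Applying C = C₀e^(−kt): 15.95 × 0.6209 = 9.904 mg/L.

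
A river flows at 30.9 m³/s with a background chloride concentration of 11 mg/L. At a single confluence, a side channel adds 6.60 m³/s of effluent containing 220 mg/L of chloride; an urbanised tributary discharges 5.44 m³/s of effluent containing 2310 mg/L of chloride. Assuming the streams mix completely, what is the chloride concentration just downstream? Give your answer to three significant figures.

Flow-weighted average: C = (30.90·11.00 + 6.600·220.0 + 5.440·2310) / 42.94 = 14360/42.94 = 334.4 mg/L.

334 mg/L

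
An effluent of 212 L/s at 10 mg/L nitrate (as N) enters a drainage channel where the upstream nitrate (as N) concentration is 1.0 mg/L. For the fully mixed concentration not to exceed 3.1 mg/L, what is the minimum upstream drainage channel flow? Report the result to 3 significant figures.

Set C_mix = 3.1: (Q·1.000 + 212.0·10.00) / (Q + 212.0) = 3.1
→ Q = 212.0·(10.00 − 3.1)/(3.1 − 1.000) = 696.6 L/s.

697 L/s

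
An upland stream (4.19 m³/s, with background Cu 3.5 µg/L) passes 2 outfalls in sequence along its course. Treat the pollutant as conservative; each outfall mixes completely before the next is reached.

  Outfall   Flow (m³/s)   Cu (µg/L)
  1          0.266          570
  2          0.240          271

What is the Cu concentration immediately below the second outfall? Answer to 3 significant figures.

Below outfall 1: Q → 4.456 m³/s, C = (4.190·3.500 + 0.2660·570.0)/4.456 = 37.32 µg/L.
Below outfall 2: Q → 4.696 m³/s, C = (4.456·37.32 + 0.2400·271.0)/4.696 = 49.26 µg/L.

49.3 µg/L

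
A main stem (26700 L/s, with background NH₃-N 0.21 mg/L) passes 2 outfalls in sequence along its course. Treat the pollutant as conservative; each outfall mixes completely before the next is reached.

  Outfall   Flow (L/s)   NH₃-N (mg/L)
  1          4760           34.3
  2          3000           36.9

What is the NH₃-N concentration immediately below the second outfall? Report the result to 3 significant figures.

8.11 mg/L

Below outfall 1: Q → 31460 L/s, C = (26700·0.2100 + 4760·34.30)/31460 = 5.368 mg/L.
Below outfall 2: Q → 34460 L/s, C = (31460·5.368 + 3000·36.90)/34460 = 8.113 mg/L.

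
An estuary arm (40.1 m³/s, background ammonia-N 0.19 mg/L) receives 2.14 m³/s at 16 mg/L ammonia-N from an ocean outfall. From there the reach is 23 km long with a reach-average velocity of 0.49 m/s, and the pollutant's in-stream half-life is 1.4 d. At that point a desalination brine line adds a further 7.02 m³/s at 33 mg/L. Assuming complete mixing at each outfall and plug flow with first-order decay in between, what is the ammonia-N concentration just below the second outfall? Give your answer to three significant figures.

5.35 mg/L

Mass balance: C = (40.10·0.1900 + 2.140·16.00) / 42.24 = 41.86/42.24 = 0.9910 mg/L; combined flow 42.24 m³/s.
Travel time t = 23·1000 / 0.49 = 46940 s = 13.04 h.
Half-life 1.4 d → k = ln 2 / 1.4 = 0.4951 d⁻¹.
After decay, C = 0.9910 × e^(−kt) = 0.9910 × 0.7642 = 0.7573 mg/L.
At the second outfall, C = (42.24·0.7573 + 7.020·33.00) / (42.24 + 7.020) = 5.352 mg/L.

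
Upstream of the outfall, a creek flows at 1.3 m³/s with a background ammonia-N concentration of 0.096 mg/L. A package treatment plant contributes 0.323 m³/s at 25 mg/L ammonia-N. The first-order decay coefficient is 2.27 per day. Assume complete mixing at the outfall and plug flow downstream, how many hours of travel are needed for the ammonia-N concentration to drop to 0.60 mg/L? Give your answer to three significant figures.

Mixed concentration C = ΣQC/ΣQ = (1.300·0.09600 + 0.3230·25.00) / 1.623 = 8.200/1.623 = 5.052 mg/L.
5.052·exp(−k·t) = 0.60 → t = ln(5.052/0.60)/k = 81100 s = 22.53 h.

22.5 h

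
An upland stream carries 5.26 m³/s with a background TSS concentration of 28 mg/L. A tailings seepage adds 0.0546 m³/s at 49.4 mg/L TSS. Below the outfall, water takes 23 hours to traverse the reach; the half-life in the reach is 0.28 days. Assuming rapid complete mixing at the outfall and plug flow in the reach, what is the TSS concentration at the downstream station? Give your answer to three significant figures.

Mass balance: C = (5.260·28.00 + 0.05460·49.40) / 5.315 = 150.0/5.315 = 28.22 mg/L.
Half-life 0.28 d → k = ln 2 / 0.28 = 2.476 d⁻¹.
First-order decay: C = 28.22·exp(−k·t) = 28.22·0.09326 = 2.632 mg/L.

2.63 mg/L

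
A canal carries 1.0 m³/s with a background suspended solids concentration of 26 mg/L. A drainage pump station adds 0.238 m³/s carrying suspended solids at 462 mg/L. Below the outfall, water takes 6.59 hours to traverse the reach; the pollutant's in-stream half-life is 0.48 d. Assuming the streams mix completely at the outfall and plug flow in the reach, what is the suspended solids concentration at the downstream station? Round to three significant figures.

After mixing, C = (1.000·26.00 + 0.2380·462.0) / 1.238 = 136.0/1.238 = 109.8 mg/L.
Half-life 0.48 d → k = ln 2 / 0.48 = 1.444 d⁻¹.
After decay, C = 109.8 × e^(−kt) = 109.8 × 0.6727 = 73.87 mg/L.

73.9 mg/L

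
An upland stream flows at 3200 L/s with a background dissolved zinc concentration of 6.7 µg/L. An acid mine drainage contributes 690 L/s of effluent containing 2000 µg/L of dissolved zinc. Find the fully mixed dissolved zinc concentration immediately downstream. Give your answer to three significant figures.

360 µg/L

Mass balance: C = (3200·6.700 + 690.0·2000) / 3890 = 1401000/3890 = 360.3 µg/L.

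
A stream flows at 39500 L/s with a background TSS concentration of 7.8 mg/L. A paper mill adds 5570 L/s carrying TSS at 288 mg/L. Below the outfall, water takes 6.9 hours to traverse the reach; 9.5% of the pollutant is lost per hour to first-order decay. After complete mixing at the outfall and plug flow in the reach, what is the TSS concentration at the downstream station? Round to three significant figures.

Mass balance: C = (39500·7.800 + 5570·288.0) / 45070 = 1912000/45070 = 42.43 mg/L.
9.5%/h lost → k = −ln(1 − 0.095) = 0.09982 h⁻¹.
Decay over the reach: 42.43·exp(−kt) = 42.43·0.5022 = 21.31 mg/L.

21.3 mg/L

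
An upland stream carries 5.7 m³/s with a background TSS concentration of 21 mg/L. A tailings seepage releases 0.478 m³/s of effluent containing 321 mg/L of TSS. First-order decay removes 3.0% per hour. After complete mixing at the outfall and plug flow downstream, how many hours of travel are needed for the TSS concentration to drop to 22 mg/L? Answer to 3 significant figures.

Flow-weighted average: C = (5.700·21.00 + 0.4780·321.0) / 6.178 = 273.1/6.178 = 44.21 mg/L.
3.0%/h lost → k = −ln(1 − 0.03) = 0.03046 h⁻¹.
44.21·exp(−k·t) = 22 → t = ln(44.21/22)/k = 82490 s = 22.91 h.

22.9 h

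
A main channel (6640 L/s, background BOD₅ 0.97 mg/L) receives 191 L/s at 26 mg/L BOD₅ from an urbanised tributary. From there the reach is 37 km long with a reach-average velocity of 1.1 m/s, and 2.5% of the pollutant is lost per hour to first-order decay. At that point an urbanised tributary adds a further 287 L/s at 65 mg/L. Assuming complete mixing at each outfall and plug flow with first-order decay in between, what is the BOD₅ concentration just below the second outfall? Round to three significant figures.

After mixing, C = (6640·0.9700 + 191.0·26.00) / 6831 = 11410/6831 = 1.670 mg/L; combined flow 6831 L/s.
Travel time t = 37·1000 / 1.1 = 33640 s = 9.343 h.
2.5%/h lost → k = −ln(1 − 0.025) = 0.02532 h⁻¹.
First-order decay: C = 1.670·exp(−k·t) = 1.670·0.7893 = 1.318 mg/L.
At the second outfall, C = (6831·1.318 + 287.0·65.00) / (6831 + 287.0) = 3.886 mg/L.

3.89 mg/L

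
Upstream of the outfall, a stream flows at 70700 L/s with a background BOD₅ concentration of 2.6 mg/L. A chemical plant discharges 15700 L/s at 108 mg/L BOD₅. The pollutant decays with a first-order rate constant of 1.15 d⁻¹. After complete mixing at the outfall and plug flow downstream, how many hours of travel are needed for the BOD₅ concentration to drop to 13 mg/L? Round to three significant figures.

Mixed concentration C = ΣQC/ΣQ = (70700·2.600 + 15700·108.0) / 86400 = 1879000/86400 = 21.75 mg/L.
21.75·exp(−k·t) = 13 → t = ln(21.75/13)/k = 38680 s = 10.74 h.

10.7 h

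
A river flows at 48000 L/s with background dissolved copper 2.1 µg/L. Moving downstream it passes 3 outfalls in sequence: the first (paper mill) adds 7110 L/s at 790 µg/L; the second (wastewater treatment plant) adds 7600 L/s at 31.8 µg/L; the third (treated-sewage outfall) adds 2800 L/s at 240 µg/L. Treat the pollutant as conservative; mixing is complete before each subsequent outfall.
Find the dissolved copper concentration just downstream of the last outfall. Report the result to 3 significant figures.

101 µg/L

Outfall 1: combined Q = 55110 L/s; C = (48000·2.100 + 7110·790.0)/55110 = 103.8 µg/L.
Outfall 2: combined Q = 62710 L/s; C = (55110·103.8 + 7600·31.80)/62710 = 95.03 µg/L.
Outfall 3: combined Q = 65510 L/s; C = (62710·95.03 + 2800·240.0)/65510 = 101.2 µg/L.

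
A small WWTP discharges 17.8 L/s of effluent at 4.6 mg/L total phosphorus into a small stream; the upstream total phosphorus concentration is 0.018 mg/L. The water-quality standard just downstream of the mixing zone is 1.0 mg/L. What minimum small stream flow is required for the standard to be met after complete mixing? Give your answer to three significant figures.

65.3 L/s

Set C_mix = 1.0: (Q·0.01800 + 17.80·4.600) / (Q + 17.80) = 1.0
→ Q = 17.80·(4.600 − 1.0)/(1.0 − 0.01800) = 65.25 L/s.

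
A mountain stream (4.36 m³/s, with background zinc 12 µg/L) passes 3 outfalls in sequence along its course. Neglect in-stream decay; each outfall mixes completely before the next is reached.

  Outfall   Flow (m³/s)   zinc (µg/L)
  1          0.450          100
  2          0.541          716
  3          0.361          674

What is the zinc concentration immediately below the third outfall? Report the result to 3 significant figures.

Outfall 1: combined Q = 4.810 m³/s; C = (4.360·12.00 + 0.4500·100.0)/4.810 = 20.23 µg/L.
Outfall 2: combined Q = 5.351 m³/s; C = (4.810·20.23 + 0.5410·716.0)/5.351 = 90.58 µg/L.
Outfall 3: combined Q = 5.712 m³/s; C = (5.351·90.58 + 0.3610·674.0)/5.712 = 127.4 µg/L.

127 µg/L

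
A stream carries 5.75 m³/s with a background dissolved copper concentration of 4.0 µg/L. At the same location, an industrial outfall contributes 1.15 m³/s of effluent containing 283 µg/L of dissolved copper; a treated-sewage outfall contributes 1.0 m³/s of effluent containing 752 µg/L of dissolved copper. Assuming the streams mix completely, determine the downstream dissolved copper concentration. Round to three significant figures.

139 µg/L

After mixing, C = (5.750·4.000 + 1.150·283.0 + 1.000·752.0) / 7.900 = 1100/7.900 = 139.3 µg/L.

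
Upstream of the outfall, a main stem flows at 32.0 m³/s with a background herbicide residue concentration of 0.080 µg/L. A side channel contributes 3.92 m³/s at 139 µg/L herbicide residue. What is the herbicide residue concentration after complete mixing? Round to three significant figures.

After mixing, C = (32.00·0.08000 + 3.920·139.0) / 35.92 = 547.4/35.92 = 15.24 µg/L.

15.2 µg/L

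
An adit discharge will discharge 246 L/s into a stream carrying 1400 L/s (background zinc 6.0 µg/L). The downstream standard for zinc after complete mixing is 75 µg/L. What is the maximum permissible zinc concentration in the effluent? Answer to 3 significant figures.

468 µg/L

At the limit, (Qr·Cr + Qe·Cₑ)/(Qr + Qe) = 75:
Cₑ = (1646·75 − 1400·6.000) / 246.0 = 467.7 µg/L.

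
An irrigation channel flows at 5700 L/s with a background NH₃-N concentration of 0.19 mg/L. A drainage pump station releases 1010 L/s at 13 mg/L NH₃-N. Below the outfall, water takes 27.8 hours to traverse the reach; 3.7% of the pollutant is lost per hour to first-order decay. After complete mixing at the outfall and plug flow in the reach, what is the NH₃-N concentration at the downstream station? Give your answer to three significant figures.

0.743 mg/L

Mass balance: C = (5700·0.1900 + 1010·13.00) / 6710 = 14210/6710 = 2.118 mg/L.
3.7%/h lost → k = −ln(1 − 0.037) = 0.03770 h⁻¹.
After decay, C = 2.118 × e^(−kt) = 2.118 × 0.3506 = 0.7426 mg/L.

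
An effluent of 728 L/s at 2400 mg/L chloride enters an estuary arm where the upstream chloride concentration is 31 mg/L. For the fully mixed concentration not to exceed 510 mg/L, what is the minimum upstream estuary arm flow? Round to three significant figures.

2870 L/s

Set C_mix = 510: (Q·31.00 + 728.0·2400) / (Q + 728.0) = 510
→ Q = 728.0·(2400 − 510)/(510 − 31.00) = 2872 L/s.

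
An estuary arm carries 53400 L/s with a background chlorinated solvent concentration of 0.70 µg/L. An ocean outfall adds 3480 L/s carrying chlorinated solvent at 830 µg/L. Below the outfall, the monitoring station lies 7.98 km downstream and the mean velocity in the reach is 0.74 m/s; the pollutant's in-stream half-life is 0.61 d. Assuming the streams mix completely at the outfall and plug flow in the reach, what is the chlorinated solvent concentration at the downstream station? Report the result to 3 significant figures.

44.6 µg/L

Mass balance: C = (53400·0.7000 + 3480·830.0) / 56880 = 2926000/56880 = 51.44 µg/L.
Travel time t = 7.98·1000 / 0.74 = 10780 s = 2.995 h.
Half-life 0.61 d → k = ln 2 / 0.61 = 1.136 d⁻¹.
Applying C = C₀e^(−kt): 51.44 × 0.8678 = 44.64 µg/L.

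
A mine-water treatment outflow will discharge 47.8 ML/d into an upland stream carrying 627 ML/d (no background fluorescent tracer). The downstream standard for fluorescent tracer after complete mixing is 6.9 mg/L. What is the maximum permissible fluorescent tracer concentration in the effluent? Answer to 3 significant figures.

At the limit, (Qr·Cr + Qe·Cₑ)/(Qr + Qe) = 6.9:
Cₑ = (674.8·6.9 − 627.0·0) / 47.80 = 97.41 mg/L.

97.4 mg/L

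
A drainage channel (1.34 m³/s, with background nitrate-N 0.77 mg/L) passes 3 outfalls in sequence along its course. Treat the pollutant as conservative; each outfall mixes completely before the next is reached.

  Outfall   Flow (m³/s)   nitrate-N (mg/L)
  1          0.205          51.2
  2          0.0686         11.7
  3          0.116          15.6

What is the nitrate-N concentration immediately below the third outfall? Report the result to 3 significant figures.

8.18 mg/L

Below outfall 1: Q → 1.545 m³/s, C = (1.340·0.7700 + 0.2050·51.20)/1.545 = 7.461 mg/L.
Below outfall 2: Q → 1.614 m³/s, C = (1.545·7.461 + 0.06860·11.70)/1.614 = 7.642 mg/L.
Below outfall 3: Q → 1.730 m³/s, C = (1.614·7.642 + 0.1160·15.60)/1.730 = 8.175 mg/L.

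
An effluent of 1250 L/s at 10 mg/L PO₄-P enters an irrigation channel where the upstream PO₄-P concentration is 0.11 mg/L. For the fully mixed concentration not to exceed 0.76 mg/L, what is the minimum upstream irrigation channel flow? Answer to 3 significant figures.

17800 L/s

Set C_mix = 0.76: (Q·0.1100 + 1250·10.00) / (Q + 1250) = 0.76
→ Q = 1250·(10.00 − 0.76)/(0.76 − 0.1100) = 17770 L/s.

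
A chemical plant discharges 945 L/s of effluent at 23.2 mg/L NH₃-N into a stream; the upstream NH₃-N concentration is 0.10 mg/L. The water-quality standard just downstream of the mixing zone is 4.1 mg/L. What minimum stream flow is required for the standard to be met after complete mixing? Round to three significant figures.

Set C_mix = 4.1: (Q·0.1000 + 945.0·23.20) / (Q + 945.0) = 4.1
→ Q = 945.0·(23.20 − 4.1)/(4.1 − 0.1000) = 4512 L/s.

4510 L/s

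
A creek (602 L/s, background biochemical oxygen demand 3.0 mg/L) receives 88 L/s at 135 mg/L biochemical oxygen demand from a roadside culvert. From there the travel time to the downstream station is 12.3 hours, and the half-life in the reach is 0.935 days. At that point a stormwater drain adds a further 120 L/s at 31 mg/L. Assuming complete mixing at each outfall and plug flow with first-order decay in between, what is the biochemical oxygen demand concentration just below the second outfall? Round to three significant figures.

16.1 mg/L

Mass balance: C = (602.0·3.000 + 88.00·135.0) / 690.0 = 13690/690.0 = 19.83 mg/L; combined flow 690.0 L/s.
Half-life 0.935 d → k = ln 2 / 0.935 = 0.7413 d⁻¹.
After decay, C = 19.83 × e^(−kt) = 19.83 × 0.6839 = 13.57 mg/L.
Second outfall: C = (690.0·13.57 + 120.0·31.00)/810.0 = 16.15 mg/L.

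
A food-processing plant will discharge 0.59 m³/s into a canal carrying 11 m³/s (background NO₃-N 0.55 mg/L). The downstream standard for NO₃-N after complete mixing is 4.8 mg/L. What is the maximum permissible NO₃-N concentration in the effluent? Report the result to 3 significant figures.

At the limit, (Qr·Cr + Qe·Cₑ)/(Qr + Qe) = 4.8:
Cₑ = (11.59·4.8 − 11.00·0.5500) / 0.5900 = 84.04 mg/L.

84.0 mg/L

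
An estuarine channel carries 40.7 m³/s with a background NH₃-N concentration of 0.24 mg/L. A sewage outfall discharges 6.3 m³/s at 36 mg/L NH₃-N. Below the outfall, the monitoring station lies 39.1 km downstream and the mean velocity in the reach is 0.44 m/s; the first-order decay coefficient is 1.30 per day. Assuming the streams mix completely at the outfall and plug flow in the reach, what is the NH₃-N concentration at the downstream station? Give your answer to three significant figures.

Conservation of mass: C = (40.70·0.2400 + 6.300·36.00) / 47.00 = 236.6/47.00 = 5.033 mg/L.
Travel time t = 39.1·1000 / 0.44 = 88860 s = 24.68 h.
Applying C = C₀e^(−kt): 5.033 × 0.2626 = 1.322 mg/L.

1.32 mg/L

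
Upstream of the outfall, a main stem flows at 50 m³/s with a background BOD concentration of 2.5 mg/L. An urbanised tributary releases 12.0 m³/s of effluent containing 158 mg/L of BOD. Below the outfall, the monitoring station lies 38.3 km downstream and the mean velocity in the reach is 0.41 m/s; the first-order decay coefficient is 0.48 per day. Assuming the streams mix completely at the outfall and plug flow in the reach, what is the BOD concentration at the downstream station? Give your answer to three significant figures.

After mixing, C = (50.00·2.500 + 12.00·158.0) / 62.00 = 2021/62.00 = 32.60 mg/L.
Travel time t = 38.3·1000 / 0.41 = 93410 s = 25.95 h.
Decay over the reach: 32.60·exp(−kt) = 32.60·0.5951 = 19.40 mg/L.

19.4 mg/L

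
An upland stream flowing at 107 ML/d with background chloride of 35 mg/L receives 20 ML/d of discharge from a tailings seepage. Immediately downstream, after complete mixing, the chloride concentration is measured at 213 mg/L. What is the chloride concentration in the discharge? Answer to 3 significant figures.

1170 mg/L

Mass balance: 107.0·35.00 + 20.00·Cₑ = 127.0·213.0
→ Cₑ = (127.0·213.0 − 107.0·35.00) / 20.00 = 1165 mg/L.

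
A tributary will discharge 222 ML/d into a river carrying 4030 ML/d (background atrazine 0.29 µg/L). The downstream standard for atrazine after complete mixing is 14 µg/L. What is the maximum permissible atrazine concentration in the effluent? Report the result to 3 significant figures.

At the limit, (Qr·Cr + Qe·Cₑ)/(Qr + Qe) = 14:
Cₑ = (4252·14 − 4030·0.2900) / 222.0 = 262.9 µg/L.

263 µg/L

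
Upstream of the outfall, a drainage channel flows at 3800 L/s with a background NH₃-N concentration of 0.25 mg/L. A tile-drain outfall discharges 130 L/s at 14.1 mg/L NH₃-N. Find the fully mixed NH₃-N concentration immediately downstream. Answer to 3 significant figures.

0.708 mg/L

Flow-weighted average: C = (3800·0.2500 + 130.0·14.10) / 3930 = 2783/3930 = 0.7081 mg/L.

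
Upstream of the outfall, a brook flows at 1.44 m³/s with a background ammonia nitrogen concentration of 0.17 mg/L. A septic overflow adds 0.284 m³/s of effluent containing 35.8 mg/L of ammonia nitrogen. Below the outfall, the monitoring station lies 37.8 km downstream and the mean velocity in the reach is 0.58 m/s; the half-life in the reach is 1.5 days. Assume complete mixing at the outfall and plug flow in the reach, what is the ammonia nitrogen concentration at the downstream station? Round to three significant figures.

Mixed concentration C = ΣQC/ΣQ = (1.440·0.1700 + 0.2840·35.80) / 1.724 = 10.41/1.724 = 6.039 mg/L.
Travel time t = 37.8·1000 / 0.58 = 65170 s = 18.10 h.
Half-life 1.5 d → k = ln 2 / 1.5 = 0.4621 d⁻¹.
Decay over the reach: 6.039·exp(−kt) = 6.039·0.7057 = 4.262 mg/L.

4.26 mg/L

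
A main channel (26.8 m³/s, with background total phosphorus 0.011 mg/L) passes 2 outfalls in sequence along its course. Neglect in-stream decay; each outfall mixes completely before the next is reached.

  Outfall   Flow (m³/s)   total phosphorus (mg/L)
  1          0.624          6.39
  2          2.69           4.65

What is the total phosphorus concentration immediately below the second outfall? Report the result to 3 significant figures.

0.558 mg/L

Outfall 1: combined Q = 27.42 m³/s; C = (26.80·0.01100 + 0.6240·6.390)/27.42 = 0.1561 mg/L.
Outfall 2: combined Q = 30.11 m³/s; C = (27.42·0.1561 + 2.690·4.650)/30.11 = 0.5576 mg/L.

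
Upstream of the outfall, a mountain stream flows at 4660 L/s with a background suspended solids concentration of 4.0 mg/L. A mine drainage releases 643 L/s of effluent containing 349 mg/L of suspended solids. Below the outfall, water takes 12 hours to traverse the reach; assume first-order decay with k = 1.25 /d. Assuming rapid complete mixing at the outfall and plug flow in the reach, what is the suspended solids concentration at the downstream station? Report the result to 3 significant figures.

24.5 mg/L

Mass balance: C = (4660·4.000 + 643.0·349.0) / 5303 = 243000/5303 = 45.83 mg/L.
First-order decay: C = 45.83·exp(−k·t) = 45.83·0.5353 = 24.53 mg/L.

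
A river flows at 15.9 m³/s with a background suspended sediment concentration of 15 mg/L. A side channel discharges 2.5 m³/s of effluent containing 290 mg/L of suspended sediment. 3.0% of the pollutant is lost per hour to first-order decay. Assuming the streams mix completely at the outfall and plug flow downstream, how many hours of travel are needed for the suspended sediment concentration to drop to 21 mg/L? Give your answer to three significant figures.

30.0 h

Conservation of mass: C = (15.90·15.00 + 2.500·290.0) / 18.40 = 963.5/18.40 = 52.36 mg/L.
3.0%/h lost → k = −ln(1 − 0.03) = 0.03046 h⁻¹.
52.36·exp(−k·t) = 21 → t = ln(52.36/21)/k = 108000 s = 30.00 h.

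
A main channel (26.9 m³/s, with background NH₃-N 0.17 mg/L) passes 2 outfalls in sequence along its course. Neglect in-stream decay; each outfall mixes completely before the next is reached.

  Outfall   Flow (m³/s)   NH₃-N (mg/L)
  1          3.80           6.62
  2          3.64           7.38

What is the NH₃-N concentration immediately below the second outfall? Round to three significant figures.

After outfall 1: Q = 26.90 + 3.800 = 30.70 m³/s; C = (26.90·0.1700 + 3.800·6.620)/30.70 = 0.9684 mg/L.
After outfall 2: Q = 30.70 + 3.640 = 34.34 m³/s; C = (30.70·0.9684 + 3.640·7.380)/34.34 = 1.648 mg/L.

1.65 mg/L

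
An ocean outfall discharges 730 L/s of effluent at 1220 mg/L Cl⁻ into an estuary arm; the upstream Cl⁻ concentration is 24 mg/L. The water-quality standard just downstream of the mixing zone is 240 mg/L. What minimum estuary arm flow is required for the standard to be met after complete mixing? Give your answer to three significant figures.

Set C_mix = 240: (Q·24.00 + 730.0·1220) / (Q + 730.0) = 240
→ Q = 730.0·(1220 − 240)/(240 − 24.00) = 3312 L/s.

3310 L/s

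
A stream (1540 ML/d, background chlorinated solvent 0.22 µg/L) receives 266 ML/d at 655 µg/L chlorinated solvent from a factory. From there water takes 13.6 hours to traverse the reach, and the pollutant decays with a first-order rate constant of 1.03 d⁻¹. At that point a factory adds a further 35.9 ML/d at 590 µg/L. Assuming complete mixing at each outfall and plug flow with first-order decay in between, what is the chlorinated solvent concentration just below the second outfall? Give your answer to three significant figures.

Mixed concentration C = ΣQC/ΣQ = (1540·0.2200 + 266.0·655.0) / 1806 = 174600/1806 = 96.66 µg/L; combined flow 1806 ML/d.
First-order decay: C = 96.66·exp(−k·t) = 96.66·0.5578 = 53.92 µg/L.
Second outfall: C = (1806·53.92 + 35.90·590.0)/1842 = 64.37 µg/L.

64.4 µg/L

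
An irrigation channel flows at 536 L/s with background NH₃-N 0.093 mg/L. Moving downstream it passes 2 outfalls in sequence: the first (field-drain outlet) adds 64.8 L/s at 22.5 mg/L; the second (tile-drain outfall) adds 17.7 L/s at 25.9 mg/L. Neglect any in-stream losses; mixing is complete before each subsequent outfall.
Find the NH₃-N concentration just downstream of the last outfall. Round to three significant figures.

After outfall 1: Q = 536.0 + 64.80 = 600.8 L/s; C = (536.0·0.09300 + 64.80·22.50)/600.8 = 2.510 mg/L.
After outfall 2: Q = 600.8 + 17.70 = 618.5 L/s; C = (600.8·2.510 + 17.70·25.90)/618.5 = 3.179 mg/L.

3.18 mg/L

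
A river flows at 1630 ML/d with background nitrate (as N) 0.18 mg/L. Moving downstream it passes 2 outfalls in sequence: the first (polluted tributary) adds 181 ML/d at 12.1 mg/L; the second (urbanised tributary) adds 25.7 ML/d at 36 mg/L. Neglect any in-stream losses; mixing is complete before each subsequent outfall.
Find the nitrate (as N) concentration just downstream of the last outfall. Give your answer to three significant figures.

Below outfall 1: Q → 1811 ML/d, C = (1630·0.1800 + 181.0·12.10)/1811 = 1.371 mg/L.
Below outfall 2: Q → 1837 ML/d, C = (1811·1.371 + 25.70·36.00)/1837 = 1.856 mg/L.

1.86 mg/L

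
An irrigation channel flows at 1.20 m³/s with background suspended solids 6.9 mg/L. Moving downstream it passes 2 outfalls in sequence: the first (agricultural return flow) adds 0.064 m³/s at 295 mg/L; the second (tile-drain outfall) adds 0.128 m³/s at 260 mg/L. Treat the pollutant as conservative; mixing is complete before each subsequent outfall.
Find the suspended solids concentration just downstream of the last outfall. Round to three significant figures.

43.4 mg/L

Outfall 1: combined Q = 1.264 m³/s; C = (1.200·6.900 + 0.06400·295.0)/1.264 = 21.49 mg/L.
Outfall 2: combined Q = 1.392 m³/s; C = (1.264·21.49 + 0.1280·260.0)/1.392 = 43.42 mg/L.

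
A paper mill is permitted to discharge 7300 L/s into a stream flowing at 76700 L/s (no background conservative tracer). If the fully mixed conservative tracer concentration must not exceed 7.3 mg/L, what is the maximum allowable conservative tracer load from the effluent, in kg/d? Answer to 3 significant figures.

Mass balance at the limit: 76700·0 + 7300·Cₑ = 84000·7.3 → Cₑ = 84.00 mg/L.
7300 L/s = 7.300 m³/s. Load = 7.300 m³/s × 84.00 g/m³ × 86 400 s/d = 52980 kg/d.

53000 kg/d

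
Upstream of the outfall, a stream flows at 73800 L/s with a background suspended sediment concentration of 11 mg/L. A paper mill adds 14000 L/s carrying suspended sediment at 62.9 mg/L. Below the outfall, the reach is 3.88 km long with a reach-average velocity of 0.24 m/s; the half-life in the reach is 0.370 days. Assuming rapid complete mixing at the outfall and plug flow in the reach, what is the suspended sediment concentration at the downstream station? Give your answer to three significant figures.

13.6 mg/L

Mixed concentration C = ΣQC/ΣQ = (73800·11.00 + 14000·62.90) / 87800 = 1692000/87800 = 19.28 mg/L.
Travel time t = 3.88·1000 / 0.24 = 16170 s = 4.491 h.
Half-life 0.370 d → k = ln 2 / 0.370 = 1.873 d⁻¹.
Applying C = C₀e^(−kt): 19.28 × 0.7043 = 13.58 mg/L.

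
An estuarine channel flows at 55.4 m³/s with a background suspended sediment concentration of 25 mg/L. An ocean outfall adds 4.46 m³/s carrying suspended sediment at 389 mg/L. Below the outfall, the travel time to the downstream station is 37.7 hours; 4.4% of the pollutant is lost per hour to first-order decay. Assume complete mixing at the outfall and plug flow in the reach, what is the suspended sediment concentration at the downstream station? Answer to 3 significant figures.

9.56 mg/L

Mass balance: C = (55.40·25.00 + 4.460·389.0) / 59.86 = 3120/59.86 = 52.12 mg/L.
4.4%/h lost → k = −ln(1 − 0.044) = 0.04500 h⁻¹.
Decay over the reach: 52.12·exp(−kt) = 52.12·0.1833 = 9.556 mg/L.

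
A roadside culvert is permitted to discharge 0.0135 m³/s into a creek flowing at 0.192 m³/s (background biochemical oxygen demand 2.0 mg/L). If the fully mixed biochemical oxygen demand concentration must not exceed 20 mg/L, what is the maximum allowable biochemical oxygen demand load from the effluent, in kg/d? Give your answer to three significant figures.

Mass balance at the limit: 0.1920·2.000 + 0.01350·Cₑ = 0.2055·20 → Cₑ = 276.0 mg/L.
Load = 0.01350 m³/s × 276.0 g/m³ × 86 400 s/d = 321.9 kg/d.

322 kg/d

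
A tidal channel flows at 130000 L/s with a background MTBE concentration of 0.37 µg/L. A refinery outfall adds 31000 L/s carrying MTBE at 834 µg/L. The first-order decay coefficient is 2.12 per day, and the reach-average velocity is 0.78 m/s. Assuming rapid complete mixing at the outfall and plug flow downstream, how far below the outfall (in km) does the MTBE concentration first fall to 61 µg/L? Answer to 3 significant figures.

Conservation of mass: C = (130000·0.3700 + 31000·834.0) / 161000 = 25900000/161000 = 160.9 µg/L.
Set 160.9·exp(−k·t) = 61 → t = ln(160.9/61)/k = 39520 s = 10.98 h.
Distance = v·t = 0.78·39520 = 30830 m = 30.83 km.

30.8 km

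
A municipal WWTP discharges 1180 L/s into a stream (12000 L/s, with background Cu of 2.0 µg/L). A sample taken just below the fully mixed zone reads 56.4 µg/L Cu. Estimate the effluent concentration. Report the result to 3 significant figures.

610 µg/L

Mass balance: 12000·2.000 + 1180·Cₑ = 13180·56.40
→ Cₑ = (13180·56.40 − 12000·2.000) / 1180 = 609.6 µg/L.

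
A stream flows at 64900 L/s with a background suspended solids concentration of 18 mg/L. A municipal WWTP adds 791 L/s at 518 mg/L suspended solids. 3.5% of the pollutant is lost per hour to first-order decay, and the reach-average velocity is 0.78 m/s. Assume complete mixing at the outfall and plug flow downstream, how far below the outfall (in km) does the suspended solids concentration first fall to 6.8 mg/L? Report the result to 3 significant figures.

99.5 km

Mass balance: C = (64900·18.00 + 791.0·518.0) / 65690 = 1578000/65690 = 24.02 mg/L.
3.5%/h lost → k = −ln(1 − 0.035) = 0.03563 h⁻¹.
Set 24.02·exp(−k·t) = 6.8 → t = ln(24.02/6.8)/k = 127500 s = 35.42 h.
Distance = v·t = 0.78·127500 = 99470 m = 99.47 km.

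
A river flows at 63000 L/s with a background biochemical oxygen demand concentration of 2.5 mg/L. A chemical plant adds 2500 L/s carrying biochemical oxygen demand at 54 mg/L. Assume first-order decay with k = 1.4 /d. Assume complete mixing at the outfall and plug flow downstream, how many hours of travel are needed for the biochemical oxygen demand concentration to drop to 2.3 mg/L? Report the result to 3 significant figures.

11.4 h

Mixed concentration C = ΣQC/ΣQ = (63000·2.500 + 2500·54.00) / 65500 = 292500/65500 = 4.466 mg/L.
4.466·exp(−k·t) = 2.3 → t = ln(4.466/2.3)/k = 40950 s = 11.37 h.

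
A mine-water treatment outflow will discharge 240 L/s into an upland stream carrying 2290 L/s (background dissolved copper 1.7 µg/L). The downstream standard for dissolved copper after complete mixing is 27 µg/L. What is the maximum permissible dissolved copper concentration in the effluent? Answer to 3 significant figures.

At the limit, (Qr·Cr + Qe·Cₑ)/(Qr + Qe) = 27:
Cₑ = (2530·27 − 2290·1.700) / 240.0 = 268.4 µg/L.

268 µg/L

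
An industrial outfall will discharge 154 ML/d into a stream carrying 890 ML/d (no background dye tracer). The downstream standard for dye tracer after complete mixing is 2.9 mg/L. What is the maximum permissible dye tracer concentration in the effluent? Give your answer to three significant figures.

At the limit, (Qr·Cr + Qe·Cₑ)/(Qr + Qe) = 2.9:
Cₑ = (1044·2.9 − 890.0·0) / 154.0 = 19.66 mg/L.

19.7 mg/L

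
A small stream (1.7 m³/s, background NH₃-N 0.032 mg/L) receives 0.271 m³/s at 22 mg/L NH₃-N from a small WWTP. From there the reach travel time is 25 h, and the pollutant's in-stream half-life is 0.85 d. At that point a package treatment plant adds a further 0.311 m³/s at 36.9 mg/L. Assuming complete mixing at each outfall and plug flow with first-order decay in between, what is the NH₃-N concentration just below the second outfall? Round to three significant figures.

Flow-weighted average: C = (1.700·0.03200 + 0.2710·22.00) / 1.971 = 6.016/1.971 = 3.052 mg/L; combined flow 1.971 m³/s.
Half-life 0.85 d → k = ln 2 / 0.85 = 0.8155 d⁻¹.
After decay, C = 3.052 × e^(−kt) = 3.052 × 0.4277 = 1.305 mg/L.
Second outfall: C = (1.971·1.305 + 0.3110·36.90)/2.282 = 6.156 mg/L.

6.16 mg/L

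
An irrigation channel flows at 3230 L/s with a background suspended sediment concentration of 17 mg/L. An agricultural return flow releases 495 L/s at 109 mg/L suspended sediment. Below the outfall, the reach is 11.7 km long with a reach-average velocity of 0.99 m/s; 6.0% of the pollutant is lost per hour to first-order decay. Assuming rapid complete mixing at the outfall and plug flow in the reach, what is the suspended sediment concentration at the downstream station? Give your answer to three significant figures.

23.9 mg/L

Mass balance: C = (3230·17.00 + 495.0·109.0) / 3725 = 108900/3725 = 29.23 mg/L.
Travel time t = 11.7·1000 / 0.99 = 11820 s = 3.283 h.
6.0%/h lost → k = −ln(1 − 0.06) = 0.06188 h⁻¹.
Applying C = C₀e^(−kt): 29.23 × 0.8162 = 23.85 mg/L.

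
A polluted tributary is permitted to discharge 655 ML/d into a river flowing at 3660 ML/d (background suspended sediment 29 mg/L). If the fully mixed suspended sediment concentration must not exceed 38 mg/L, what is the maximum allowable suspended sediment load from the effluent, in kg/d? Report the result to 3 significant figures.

57800 kg/d

Mass balance at the limit: 3660·29.00 + 655.0·Cₑ = 4315·38 → Cₑ = 88.29 mg/L.
655.0 ML/d = 7.581 m³/s. Load = 7.581 m³/s × 88.29 g/m³ × 86 400 s/d = 57830 kg/d.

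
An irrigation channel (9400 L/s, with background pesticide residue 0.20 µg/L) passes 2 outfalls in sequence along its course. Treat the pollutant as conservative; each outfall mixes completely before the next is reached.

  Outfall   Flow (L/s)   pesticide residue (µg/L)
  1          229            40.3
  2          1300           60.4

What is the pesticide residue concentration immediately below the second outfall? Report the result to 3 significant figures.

8.20 µg/L

Outfall 1: combined Q = 9629 L/s; C = (9400·0.2000 + 229.0·40.30)/9629 = 1.154 µg/L.
Outfall 2: combined Q = 10930 L/s; C = (9629·1.154 + 1300·60.40)/10930 = 8.201 µg/L.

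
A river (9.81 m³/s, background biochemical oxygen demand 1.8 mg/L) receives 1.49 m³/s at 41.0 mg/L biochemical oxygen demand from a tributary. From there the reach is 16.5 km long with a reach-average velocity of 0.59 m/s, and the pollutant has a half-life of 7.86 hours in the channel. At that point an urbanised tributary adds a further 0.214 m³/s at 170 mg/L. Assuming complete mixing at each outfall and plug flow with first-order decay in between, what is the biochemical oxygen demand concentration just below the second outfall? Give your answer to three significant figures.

After mixing, C = (9.810·1.800 + 1.490·41.00) / 11.30 = 78.75/11.30 = 6.969 mg/L; combined flow 11.30 m³/s.
Travel time t = 16.5·1000 / 0.59 = 27970 s = 7.768 h.
Half-life 7.86 h → k = ln 2 / 7.86 = 0.08819 h⁻¹ = 2.116 d⁻¹.
Decay over the reach: 6.969·exp(−kt) = 6.969·0.5041 = 3.513 mg/L.
Second outfall: C = (11.30·3.513 + 0.2140·170.0)/11.51 = 6.607 mg/L.

6.61 mg/L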